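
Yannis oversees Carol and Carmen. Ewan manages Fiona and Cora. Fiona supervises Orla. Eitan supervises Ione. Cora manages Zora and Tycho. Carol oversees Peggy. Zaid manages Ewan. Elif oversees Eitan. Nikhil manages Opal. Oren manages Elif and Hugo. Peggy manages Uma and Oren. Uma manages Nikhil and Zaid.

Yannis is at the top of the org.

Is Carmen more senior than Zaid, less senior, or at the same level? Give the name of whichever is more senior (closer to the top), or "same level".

Carmen

Carmen is 1 level below Yannis; Zaid is 4. Carmen is higher.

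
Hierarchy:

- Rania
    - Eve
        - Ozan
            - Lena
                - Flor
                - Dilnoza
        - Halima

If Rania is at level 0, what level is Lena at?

Chain from Lena up to Rania: Lena → Ozan → Eve → Rania. That is 3 steps up, so Lena is 3 levels below Rania.

3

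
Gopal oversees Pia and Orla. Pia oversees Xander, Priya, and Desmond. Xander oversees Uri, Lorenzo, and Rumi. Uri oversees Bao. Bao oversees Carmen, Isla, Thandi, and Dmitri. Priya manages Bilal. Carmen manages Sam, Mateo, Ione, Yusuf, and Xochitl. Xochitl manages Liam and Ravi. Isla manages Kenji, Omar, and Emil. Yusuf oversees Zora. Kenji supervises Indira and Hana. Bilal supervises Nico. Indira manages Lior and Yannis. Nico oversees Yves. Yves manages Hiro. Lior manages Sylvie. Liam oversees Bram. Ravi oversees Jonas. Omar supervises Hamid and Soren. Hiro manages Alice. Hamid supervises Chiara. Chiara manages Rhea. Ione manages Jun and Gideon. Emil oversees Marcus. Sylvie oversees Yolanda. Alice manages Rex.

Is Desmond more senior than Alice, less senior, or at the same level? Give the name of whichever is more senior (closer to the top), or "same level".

Desmond

Desmond is 2 levels below Gopal; Alice is 7. Desmond is higher.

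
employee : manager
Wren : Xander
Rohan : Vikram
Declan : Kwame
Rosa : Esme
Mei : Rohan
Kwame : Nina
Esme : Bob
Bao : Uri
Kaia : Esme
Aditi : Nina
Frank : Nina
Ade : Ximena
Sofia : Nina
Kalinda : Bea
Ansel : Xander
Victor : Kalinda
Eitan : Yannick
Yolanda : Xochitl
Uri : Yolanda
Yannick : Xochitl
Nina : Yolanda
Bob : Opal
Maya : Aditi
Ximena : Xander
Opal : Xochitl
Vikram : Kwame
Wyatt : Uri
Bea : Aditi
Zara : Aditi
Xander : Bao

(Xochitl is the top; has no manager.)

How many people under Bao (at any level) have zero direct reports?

3

The people in Bao's organization with no one reporting to them are Wren, Ansel, Ade. That is 3.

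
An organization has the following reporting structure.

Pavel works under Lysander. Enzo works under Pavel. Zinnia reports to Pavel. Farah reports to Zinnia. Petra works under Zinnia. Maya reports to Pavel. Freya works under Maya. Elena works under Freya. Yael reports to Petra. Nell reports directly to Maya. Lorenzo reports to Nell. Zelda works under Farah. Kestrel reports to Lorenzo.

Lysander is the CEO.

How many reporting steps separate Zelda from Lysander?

Chain from Zelda up to Lysander: Zelda → Farah → Zinnia → Pavel → Lysander. That is 4 steps up, so Zelda is 4 levels below Lysander.

4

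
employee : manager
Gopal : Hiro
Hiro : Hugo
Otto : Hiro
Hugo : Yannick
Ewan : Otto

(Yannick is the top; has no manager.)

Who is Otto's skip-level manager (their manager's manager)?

Hugo

Otto reports to Hiro, and Hiro reports to Hugo. So Otto's skip-level manager is Hugo.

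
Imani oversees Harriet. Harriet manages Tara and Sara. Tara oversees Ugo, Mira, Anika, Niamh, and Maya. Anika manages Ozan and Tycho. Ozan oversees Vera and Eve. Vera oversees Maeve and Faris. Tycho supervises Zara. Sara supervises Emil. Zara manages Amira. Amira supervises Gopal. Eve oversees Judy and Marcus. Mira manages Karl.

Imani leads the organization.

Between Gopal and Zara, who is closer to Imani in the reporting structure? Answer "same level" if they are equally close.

Gopal is 7 levels below Imani; Zara is 5. Zara is higher.

Zara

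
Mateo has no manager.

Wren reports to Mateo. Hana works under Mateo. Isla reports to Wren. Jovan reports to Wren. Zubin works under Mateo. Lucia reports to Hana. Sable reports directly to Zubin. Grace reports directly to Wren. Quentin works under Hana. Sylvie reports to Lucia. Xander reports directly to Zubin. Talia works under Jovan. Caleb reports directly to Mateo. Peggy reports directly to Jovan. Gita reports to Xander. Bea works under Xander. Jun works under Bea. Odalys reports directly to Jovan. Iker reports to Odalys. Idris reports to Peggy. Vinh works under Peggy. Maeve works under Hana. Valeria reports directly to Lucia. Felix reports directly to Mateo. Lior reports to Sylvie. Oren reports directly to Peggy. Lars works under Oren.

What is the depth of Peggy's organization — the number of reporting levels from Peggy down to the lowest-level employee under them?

The longest chain under Peggy runs Peggy → Oren → Lars, which is 2 levels below Peggy.

2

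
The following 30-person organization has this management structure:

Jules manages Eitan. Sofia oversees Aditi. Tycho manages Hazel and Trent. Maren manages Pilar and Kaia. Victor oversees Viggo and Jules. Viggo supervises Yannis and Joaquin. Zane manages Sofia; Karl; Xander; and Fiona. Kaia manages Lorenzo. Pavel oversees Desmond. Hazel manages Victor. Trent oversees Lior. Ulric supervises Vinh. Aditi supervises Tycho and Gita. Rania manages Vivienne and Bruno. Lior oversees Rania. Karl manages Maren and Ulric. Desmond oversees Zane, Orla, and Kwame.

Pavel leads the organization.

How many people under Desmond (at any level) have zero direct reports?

The people in Desmond's organization with no one reporting to them are Kwame, Orla, Fiona, Xander, Vinh, Lorenzo, Pilar, Gita, Vivienne, Bruno, Eitan, Joaquin, Yannis. That is 13.

13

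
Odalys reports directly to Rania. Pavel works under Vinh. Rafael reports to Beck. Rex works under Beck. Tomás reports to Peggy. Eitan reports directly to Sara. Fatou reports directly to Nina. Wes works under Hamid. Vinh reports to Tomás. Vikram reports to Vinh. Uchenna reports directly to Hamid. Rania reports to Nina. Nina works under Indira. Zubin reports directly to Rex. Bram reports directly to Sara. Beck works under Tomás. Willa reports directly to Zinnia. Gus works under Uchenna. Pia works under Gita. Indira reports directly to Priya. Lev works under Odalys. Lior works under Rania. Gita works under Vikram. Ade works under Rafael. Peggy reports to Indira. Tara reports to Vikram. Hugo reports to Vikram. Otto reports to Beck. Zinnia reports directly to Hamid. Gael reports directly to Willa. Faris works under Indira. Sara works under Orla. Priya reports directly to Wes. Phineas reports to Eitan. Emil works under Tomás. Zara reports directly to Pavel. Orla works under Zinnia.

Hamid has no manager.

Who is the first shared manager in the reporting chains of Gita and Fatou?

Indira

Gita's chain of managers is Vikram, Vinh, Tomás, Peggy, Indira, Priya, Wes, Hamid. Fatou's chain of managers is Nina, Indira, Priya, Wes, Hamid. The first manager that appears in both chains is Indira.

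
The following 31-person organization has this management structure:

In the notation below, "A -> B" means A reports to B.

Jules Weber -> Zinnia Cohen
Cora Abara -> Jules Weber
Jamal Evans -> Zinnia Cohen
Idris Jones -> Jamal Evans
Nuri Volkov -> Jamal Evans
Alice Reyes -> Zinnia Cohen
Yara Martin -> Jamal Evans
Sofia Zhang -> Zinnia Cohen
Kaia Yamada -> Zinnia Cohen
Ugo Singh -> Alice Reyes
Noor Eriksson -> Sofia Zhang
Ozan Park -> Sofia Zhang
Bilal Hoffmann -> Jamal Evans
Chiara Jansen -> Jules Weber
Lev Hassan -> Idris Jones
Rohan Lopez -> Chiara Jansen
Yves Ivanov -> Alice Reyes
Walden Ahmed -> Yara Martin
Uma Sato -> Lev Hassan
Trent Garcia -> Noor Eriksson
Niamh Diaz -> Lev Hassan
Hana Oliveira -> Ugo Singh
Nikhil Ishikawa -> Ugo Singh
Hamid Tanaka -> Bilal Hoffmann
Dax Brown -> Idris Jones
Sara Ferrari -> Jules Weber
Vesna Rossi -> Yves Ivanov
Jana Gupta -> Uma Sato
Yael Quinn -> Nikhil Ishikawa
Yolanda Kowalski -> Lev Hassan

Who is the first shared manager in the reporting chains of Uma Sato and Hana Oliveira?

Zinnia Cohen

Uma Sato's chain of managers is Lev Hassan, Idris Jones, Jamal Evans, Zinnia Cohen. Hana Oliveira's chain of managers is Ugo Singh, Alice Reyes, Zinnia Cohen. The first manager that appears in both chains is Zinnia Cohen.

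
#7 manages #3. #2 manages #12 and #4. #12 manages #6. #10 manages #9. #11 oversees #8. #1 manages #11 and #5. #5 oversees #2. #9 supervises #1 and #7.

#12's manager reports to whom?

#5

#12 reports to #2, and #2 reports to #5. So #12's skip-level manager is #5.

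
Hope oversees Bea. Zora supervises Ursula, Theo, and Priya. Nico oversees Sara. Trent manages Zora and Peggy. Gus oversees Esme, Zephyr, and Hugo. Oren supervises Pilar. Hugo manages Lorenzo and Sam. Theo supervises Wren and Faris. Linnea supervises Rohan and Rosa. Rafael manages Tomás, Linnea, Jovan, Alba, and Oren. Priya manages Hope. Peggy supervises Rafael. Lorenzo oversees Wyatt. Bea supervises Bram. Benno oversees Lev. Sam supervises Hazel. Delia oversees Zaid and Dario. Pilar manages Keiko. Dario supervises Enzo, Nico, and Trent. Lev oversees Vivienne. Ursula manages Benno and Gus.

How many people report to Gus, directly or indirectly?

Gus directly manages Hugo, Esme, Zephyr. Under Hugo: Sam, Hazel, Lorenzo, Wyatt (4). Esme has no reports. Zephyr has no reports. So Gus's organization is 3 direct reports plus everyone under them: 5 + 1 + 1 = 7.

7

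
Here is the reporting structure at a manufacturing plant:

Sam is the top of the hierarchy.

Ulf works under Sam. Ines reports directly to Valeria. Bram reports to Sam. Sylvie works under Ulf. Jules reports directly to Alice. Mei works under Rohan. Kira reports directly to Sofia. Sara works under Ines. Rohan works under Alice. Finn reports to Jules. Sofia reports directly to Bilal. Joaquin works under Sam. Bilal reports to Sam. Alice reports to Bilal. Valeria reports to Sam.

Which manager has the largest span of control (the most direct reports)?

Direct-report counts: Sam has 5; Ulf has 1; Valeria has 1; Ines has 1; Bilal has 2; Sofia has 1; Alice has 2; Jules has 1; Rohan has 1. The largest is 5, held by Sam.

Sam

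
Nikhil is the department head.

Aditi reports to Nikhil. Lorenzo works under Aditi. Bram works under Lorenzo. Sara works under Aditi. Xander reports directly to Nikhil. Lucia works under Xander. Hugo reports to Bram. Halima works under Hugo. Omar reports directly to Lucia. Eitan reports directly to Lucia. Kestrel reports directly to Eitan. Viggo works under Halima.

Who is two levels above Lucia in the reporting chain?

Nikhil

Lucia reports to Xander, and Xander reports to Nikhil. So Lucia's skip-level manager is Nikhil.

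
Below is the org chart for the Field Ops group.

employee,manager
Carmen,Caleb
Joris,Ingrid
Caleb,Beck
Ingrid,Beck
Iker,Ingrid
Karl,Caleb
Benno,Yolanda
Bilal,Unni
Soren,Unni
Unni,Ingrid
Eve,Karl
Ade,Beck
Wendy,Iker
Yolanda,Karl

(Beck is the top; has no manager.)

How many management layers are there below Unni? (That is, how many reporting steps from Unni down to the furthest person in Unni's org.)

1

The longest chain under Unni runs Unni → Bilal, which is 1 level below Unni.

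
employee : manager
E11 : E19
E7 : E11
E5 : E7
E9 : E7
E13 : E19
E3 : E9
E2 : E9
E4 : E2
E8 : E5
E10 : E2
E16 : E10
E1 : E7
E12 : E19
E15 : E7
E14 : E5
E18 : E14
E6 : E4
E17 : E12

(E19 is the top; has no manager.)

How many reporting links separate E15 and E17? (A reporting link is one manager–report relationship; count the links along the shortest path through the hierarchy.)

E15 is 3 levels below E19, and E17 is 2 levels below E19 (their lowest common manager). The shortest path runs up from E15 to E19 and back down to E17: 3 + 2 = 5 links.

5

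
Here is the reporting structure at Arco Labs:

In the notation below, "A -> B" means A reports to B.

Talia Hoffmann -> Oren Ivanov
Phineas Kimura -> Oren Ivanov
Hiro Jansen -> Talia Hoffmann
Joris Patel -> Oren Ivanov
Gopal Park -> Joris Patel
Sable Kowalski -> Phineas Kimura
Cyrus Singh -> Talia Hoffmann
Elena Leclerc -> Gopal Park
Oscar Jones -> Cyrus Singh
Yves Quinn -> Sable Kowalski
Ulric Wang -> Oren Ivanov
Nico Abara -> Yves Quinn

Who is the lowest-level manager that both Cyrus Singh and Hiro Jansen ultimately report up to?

Talia Hoffmann

Cyrus Singh's chain of managers is Talia Hoffmann, Oren Ivanov. Hiro Jansen's chain of managers is Talia Hoffmann, Oren Ivanov. The first manager that appears in both chains is Talia Hoffmann.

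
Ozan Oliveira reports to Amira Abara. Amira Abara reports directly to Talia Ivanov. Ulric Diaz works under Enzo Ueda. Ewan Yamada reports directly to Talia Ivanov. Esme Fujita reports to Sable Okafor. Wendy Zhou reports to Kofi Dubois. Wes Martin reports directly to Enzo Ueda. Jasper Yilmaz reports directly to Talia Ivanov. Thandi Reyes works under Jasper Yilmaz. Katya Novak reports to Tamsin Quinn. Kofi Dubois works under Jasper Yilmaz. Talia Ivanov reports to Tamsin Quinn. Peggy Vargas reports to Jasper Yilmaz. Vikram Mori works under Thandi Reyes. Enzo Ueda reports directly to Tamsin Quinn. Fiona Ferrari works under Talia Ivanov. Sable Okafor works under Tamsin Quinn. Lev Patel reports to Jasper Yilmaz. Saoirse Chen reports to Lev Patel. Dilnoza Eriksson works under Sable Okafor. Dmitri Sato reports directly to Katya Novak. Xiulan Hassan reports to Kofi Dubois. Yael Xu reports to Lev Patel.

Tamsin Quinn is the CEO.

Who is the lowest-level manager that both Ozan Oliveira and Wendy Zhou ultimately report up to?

Ozan Oliveira's chain of managers is Amira Abara, Talia Ivanov, Tamsin Quinn. Wendy Zhou's chain of managers is Kofi Dubois, Jasper Yilmaz, Talia Ivanov, Tamsin Quinn. The first manager that appears in both chains is Talia Ivanov.

Talia Ivanov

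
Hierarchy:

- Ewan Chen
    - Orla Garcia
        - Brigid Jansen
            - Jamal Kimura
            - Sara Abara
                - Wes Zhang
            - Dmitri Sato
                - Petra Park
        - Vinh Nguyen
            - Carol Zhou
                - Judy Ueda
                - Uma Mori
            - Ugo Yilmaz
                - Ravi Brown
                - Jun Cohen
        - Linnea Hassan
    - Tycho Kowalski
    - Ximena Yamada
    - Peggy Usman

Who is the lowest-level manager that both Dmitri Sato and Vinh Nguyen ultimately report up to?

Dmitri Sato's chain of managers is Brigid Jansen, Orla Garcia, Ewan Chen. Vinh Nguyen's chain of managers is Orla Garcia, Ewan Chen. The first manager that appears in both chains is Orla Garcia.

Orla Garcia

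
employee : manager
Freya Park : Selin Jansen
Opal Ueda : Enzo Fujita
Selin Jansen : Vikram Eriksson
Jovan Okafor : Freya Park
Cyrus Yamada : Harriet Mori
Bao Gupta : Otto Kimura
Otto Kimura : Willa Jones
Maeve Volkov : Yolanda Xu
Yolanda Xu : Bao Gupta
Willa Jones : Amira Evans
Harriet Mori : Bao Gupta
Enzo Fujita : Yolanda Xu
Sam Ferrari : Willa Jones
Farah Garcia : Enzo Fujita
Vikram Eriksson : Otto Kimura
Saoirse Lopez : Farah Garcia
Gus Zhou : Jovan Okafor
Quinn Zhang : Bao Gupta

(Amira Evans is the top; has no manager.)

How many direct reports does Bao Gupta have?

3

Bao Gupta directly manages Yolanda Xu, Quinn Zhang, Harriet Mori. That is 3 direct reports.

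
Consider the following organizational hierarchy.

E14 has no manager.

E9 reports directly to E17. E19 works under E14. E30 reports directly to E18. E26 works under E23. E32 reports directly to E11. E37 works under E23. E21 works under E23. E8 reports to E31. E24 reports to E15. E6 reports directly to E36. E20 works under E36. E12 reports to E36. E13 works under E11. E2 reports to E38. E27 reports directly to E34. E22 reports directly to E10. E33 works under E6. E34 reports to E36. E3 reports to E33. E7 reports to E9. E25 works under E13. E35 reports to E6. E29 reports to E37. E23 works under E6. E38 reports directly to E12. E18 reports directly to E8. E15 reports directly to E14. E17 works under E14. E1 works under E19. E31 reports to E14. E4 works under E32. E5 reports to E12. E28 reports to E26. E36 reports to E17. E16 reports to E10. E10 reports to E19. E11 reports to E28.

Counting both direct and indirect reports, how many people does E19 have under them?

4

E19 directly manages E10, E1. Under E10: E22, E16 (2). E1 has no reports. So E19's organization is 2 direct reports plus everyone under them: 3 + 1 = 4.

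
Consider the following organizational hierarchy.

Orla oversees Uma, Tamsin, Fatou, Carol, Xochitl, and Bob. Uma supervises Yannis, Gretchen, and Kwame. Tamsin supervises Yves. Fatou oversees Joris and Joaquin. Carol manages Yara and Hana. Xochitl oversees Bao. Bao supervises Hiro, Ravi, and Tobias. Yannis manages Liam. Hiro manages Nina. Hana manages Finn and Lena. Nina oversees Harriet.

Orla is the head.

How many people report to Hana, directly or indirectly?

2

Hana directly manages Finn, Lena. Finn has no reports. Lena has no reports. So Hana's organization is 2 direct reports plus everyone under them: 1 + 1 = 2.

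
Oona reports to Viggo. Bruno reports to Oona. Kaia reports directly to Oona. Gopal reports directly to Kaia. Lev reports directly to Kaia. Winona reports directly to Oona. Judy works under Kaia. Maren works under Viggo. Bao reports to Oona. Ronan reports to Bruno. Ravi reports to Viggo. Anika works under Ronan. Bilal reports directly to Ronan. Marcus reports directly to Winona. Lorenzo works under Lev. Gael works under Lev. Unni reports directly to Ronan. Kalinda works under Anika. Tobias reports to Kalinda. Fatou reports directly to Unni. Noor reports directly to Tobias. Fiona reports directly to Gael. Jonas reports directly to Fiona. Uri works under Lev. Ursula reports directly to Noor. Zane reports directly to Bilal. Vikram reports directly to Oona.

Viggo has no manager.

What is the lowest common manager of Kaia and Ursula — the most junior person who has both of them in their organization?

Kaia's chain of managers is Oona, Viggo. Ursula's chain of managers is Noor, Tobias, Kalinda, Anika, Ronan, Bruno, Oona, Viggo. The first manager that appears in both chains is Oona.

Oona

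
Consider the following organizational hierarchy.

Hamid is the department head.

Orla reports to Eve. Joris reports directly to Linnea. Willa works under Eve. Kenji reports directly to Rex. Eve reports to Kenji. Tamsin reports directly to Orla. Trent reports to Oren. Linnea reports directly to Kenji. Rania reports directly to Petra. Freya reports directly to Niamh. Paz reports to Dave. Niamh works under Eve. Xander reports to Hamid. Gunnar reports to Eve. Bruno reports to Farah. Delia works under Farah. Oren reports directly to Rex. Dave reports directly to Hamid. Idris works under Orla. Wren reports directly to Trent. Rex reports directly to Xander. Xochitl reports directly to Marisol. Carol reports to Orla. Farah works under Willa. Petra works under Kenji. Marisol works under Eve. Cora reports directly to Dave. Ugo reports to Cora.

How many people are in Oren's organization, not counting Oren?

Oren directly manages Trent. Under Trent: Wren (1). That's 2 in total.

2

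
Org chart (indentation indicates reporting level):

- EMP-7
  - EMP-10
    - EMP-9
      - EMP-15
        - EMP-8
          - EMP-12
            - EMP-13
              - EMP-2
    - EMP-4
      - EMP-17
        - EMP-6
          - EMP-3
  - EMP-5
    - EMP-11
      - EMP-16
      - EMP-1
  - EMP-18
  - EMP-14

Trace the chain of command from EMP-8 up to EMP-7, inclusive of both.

EMP-8 reports to EMP-15. EMP-15 reports to EMP-9. EMP-9 reports to EMP-10. EMP-10 reports to EMP-7. EMP-7 is at the top.

EMP-8 -> EMP-15 -> EMP-9 -> EMP-10 -> EMP-7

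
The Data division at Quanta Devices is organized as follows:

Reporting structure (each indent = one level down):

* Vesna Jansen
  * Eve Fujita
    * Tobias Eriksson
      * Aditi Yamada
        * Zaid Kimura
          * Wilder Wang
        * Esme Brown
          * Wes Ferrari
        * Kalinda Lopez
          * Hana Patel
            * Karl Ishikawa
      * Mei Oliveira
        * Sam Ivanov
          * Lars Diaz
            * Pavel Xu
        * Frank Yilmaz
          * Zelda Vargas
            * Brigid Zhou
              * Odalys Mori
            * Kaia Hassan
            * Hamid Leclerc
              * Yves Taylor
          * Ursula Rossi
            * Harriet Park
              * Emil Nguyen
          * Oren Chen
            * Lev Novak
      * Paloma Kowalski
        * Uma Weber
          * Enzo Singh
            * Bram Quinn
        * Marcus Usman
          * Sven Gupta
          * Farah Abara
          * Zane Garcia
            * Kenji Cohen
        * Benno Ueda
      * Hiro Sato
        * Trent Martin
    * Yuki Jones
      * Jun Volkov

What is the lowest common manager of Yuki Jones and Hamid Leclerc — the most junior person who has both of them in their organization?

Yuki Jones's chain of managers is Eve Fujita, Vesna Jansen. Hamid Leclerc's chain of managers is Zelda Vargas, Frank Yilmaz, Mei Oliveira, Tobias Eriksson, Eve Fujita, Vesna Jansen. The first manager that appears in both chains is Eve Fujita.

Eve Fujita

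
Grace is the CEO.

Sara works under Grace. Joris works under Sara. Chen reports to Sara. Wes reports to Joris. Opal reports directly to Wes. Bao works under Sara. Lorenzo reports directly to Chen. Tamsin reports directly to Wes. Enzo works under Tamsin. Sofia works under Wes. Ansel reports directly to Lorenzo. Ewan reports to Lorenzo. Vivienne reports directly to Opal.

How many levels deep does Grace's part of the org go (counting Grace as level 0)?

The longest chain under Grace runs Grace → Sara → Joris → Wes → Tamsin → Enzo, which is 5 levels below Grace.

5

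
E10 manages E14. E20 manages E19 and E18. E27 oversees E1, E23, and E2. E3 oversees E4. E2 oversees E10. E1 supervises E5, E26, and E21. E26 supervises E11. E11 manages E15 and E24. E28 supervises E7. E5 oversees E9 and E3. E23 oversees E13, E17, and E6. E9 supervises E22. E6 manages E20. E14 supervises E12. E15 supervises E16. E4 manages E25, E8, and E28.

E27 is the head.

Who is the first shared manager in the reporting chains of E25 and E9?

E5

E25's chain of managers is E4, E3, E5, E1, E27. E9's chain of managers is E5, E1, E27. The first manager that appears in both chains is E5.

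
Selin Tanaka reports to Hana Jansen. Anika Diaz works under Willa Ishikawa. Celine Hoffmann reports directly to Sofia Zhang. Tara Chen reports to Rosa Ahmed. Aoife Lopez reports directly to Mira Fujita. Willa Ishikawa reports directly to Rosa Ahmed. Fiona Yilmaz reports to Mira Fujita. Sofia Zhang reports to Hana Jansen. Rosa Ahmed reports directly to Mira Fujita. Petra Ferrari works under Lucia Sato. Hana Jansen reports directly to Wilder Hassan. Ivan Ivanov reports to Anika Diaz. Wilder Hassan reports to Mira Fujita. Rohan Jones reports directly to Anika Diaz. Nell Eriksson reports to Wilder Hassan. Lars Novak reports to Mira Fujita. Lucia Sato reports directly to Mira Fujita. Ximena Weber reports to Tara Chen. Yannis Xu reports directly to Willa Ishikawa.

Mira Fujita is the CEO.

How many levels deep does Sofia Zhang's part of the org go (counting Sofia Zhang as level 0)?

The longest chain under Sofia Zhang runs Sofia Zhang → Celine Hoffmann, which is 1 level below Sofia Zhang.

1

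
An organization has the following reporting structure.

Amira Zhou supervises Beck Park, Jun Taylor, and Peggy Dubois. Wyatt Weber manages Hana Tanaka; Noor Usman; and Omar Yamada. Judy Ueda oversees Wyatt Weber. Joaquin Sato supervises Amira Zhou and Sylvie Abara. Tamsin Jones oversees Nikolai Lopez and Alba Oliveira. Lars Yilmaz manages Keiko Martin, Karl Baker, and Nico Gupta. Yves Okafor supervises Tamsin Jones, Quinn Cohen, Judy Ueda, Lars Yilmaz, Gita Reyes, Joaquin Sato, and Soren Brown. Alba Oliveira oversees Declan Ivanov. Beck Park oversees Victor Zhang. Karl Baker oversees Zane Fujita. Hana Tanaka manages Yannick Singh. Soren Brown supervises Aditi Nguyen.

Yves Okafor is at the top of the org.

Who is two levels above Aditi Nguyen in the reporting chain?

Yves Okafor

Aditi Nguyen reports to Soren Brown, and Soren Brown reports to Yves Okafor. So Aditi Nguyen's skip-level manager is Yves Okafor.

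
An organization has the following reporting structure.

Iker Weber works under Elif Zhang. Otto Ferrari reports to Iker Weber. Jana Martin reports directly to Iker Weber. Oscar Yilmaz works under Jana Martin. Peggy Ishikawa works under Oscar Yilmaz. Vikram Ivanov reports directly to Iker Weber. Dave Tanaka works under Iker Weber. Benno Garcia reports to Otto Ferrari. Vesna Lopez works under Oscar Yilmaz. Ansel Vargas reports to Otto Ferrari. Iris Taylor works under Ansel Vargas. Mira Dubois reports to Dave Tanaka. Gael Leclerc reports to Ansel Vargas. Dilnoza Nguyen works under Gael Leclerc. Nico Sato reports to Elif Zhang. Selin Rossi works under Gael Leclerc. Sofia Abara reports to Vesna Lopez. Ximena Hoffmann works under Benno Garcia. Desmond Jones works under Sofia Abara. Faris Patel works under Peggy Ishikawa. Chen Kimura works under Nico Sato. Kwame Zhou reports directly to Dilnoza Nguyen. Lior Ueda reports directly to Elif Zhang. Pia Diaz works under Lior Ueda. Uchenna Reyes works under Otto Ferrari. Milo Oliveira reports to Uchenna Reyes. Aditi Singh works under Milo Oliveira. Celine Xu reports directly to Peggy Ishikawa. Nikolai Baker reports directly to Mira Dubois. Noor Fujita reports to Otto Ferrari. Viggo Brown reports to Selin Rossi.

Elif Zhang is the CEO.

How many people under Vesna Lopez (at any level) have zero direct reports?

The only person in Vesna Lopez's organization with no one reporting to them is Desmond Jones. That is 1.

1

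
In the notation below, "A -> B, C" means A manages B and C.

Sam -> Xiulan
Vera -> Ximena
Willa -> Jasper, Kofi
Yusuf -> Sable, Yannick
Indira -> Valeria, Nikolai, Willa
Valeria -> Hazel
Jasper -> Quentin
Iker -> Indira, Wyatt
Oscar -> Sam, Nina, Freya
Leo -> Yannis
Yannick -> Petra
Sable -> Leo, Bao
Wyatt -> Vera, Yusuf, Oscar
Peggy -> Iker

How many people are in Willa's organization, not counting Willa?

Willa directly manages Jasper, Kofi. Under Jasper: Quentin (1). Kofi has no reports. So Willa's organization is 2 direct reports plus everyone under them: 2 + 1 = 3.

3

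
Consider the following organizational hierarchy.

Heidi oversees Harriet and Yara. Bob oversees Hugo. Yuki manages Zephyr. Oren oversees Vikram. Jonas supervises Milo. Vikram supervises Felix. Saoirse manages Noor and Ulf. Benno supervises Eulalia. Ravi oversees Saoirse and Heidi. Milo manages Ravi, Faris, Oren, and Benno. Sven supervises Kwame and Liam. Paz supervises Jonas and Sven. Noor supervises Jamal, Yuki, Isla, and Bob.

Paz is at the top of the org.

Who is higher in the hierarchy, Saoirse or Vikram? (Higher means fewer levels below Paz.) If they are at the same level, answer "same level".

Both Saoirse and Vikram are 4 levels below Paz.

same level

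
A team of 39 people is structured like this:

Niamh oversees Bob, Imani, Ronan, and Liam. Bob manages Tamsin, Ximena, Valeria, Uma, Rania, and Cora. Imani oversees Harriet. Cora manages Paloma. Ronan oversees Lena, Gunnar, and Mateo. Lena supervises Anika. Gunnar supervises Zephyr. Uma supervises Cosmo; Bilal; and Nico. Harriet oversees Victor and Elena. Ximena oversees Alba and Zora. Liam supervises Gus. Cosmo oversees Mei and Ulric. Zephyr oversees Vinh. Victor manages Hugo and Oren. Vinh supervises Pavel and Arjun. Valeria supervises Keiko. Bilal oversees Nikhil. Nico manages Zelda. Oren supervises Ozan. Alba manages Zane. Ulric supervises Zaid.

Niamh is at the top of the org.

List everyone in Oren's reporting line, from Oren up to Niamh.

Oren -> Victor -> Harriet -> Imani -> Niamh

Oren reports to Victor. Victor reports to Harriet. Harriet reports to Imani. Imani reports to Niamh. Niamh is at the top.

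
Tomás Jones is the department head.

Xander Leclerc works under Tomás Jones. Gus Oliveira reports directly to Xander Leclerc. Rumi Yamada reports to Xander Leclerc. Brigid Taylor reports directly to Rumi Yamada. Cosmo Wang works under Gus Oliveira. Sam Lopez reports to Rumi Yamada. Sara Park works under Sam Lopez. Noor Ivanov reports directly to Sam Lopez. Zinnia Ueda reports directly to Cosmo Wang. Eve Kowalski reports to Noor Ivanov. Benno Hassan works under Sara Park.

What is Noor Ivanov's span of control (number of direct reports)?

Noor Ivanov directly manages Eve Kowalski. That is 1 direct report.

1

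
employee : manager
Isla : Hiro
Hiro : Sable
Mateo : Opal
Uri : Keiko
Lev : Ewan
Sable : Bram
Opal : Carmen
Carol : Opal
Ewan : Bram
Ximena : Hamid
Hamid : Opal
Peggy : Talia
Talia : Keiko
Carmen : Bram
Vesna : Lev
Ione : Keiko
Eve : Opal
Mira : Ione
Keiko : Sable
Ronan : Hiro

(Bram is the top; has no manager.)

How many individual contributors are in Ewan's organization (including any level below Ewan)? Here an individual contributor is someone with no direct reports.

1

The only person in Ewan's organization with no one reporting to them is Vesna. That is 1.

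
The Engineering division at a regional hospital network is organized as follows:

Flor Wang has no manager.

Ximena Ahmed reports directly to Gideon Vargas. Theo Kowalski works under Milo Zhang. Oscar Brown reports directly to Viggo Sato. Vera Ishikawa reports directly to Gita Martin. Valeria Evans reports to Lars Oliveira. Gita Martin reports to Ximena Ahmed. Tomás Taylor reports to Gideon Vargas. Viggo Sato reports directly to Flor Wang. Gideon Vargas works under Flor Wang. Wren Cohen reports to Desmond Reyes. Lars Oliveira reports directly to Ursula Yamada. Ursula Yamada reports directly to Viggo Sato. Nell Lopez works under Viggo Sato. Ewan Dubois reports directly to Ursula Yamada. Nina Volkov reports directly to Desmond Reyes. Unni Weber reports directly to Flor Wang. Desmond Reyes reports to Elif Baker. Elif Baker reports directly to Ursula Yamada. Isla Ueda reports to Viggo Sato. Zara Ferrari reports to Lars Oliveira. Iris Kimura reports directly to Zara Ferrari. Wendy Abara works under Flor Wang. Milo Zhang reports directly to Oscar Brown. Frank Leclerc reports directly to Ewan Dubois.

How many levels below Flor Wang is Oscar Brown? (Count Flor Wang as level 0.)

2

Chain from Oscar Brown up to Flor Wang: Oscar Brown → Viggo Sato → Flor Wang. That is 2 steps up, so Oscar Brown is 2 levels below Flor Wang.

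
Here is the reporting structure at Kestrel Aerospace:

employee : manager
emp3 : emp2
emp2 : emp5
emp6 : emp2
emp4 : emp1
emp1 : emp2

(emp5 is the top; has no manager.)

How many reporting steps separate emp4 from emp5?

Chain from emp4 up to emp5: emp4 → emp1 → emp2 → emp5. That is 3 steps up, so emp4 is 3 levels below emp5.

3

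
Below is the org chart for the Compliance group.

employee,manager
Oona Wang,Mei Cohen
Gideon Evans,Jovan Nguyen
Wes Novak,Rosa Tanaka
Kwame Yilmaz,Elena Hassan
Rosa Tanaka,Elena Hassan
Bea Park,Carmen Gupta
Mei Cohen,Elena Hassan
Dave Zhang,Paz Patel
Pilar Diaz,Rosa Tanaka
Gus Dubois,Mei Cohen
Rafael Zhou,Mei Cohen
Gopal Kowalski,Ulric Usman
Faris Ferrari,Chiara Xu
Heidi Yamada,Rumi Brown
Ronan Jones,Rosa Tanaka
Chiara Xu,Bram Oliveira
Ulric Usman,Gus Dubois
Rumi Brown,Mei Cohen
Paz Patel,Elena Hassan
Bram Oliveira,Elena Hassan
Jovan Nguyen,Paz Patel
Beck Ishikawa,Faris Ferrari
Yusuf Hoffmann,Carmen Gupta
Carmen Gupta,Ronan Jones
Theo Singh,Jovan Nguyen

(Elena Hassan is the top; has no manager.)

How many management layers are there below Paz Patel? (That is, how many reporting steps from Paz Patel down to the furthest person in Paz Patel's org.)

The longest chain under Paz Patel runs Paz Patel → Jovan Nguyen → Gideon Evans, which is 2 levels below Paz Patel.

2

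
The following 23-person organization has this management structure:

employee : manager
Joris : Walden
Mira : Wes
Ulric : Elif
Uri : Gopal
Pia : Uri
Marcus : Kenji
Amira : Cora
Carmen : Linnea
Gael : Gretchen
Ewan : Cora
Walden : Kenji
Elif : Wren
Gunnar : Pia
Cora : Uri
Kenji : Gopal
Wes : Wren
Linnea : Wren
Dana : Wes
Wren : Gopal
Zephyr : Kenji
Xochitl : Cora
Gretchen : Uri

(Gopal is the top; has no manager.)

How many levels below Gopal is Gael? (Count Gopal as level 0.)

3

Chain from Gael up to Gopal: Gael → Gretchen → Uri → Gopal. That is 3 steps up, so Gael is 3 levels below Gopal.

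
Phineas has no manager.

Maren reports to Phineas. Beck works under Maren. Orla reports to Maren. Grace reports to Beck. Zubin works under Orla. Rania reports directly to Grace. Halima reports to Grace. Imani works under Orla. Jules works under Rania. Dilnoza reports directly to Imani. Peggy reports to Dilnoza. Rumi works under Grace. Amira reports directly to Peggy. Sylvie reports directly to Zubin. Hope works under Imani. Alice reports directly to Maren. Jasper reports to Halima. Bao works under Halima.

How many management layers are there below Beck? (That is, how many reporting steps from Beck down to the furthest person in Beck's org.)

3

The longest chain under Beck runs Beck → Grace → Halima → Bao, which is 3 levels below Beck.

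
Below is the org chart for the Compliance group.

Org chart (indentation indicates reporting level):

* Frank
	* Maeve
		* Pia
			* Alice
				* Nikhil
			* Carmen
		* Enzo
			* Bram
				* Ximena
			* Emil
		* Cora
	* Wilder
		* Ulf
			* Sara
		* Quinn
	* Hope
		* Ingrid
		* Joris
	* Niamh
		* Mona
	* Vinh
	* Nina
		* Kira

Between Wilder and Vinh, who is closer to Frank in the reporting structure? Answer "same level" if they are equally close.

same level

Both Wilder and Vinh are 1 level below Frank.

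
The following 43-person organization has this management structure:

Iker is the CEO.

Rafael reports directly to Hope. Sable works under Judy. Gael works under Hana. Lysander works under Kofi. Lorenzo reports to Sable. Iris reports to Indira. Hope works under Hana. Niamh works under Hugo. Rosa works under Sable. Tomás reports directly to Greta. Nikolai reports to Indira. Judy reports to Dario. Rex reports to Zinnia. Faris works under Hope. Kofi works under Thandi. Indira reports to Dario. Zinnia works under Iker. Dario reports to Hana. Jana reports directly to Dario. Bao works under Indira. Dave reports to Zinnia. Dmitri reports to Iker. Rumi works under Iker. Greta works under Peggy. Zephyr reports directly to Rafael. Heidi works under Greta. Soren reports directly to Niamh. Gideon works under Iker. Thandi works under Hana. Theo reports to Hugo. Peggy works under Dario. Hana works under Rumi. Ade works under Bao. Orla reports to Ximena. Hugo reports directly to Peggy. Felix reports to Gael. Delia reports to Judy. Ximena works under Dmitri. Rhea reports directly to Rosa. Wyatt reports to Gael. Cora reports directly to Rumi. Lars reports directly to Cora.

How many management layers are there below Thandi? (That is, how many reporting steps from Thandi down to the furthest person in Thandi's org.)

The longest chain under Thandi runs Thandi → Kofi → Lysander, which is 2 levels below Thandi.

2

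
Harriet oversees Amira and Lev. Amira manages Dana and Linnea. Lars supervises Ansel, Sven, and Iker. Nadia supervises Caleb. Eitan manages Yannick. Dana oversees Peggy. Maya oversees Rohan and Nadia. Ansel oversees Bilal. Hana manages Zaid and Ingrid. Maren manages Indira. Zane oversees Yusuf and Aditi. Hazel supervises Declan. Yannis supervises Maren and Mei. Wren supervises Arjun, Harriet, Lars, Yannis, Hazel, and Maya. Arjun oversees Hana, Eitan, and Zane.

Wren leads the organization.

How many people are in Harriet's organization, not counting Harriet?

5

Harriet directly manages Amira, Lev. Under Amira: Linnea, Dana, Peggy (3). Lev has no reports. So Harriet's organization is 2 direct reports plus everyone under them: 4 + 1 = 5.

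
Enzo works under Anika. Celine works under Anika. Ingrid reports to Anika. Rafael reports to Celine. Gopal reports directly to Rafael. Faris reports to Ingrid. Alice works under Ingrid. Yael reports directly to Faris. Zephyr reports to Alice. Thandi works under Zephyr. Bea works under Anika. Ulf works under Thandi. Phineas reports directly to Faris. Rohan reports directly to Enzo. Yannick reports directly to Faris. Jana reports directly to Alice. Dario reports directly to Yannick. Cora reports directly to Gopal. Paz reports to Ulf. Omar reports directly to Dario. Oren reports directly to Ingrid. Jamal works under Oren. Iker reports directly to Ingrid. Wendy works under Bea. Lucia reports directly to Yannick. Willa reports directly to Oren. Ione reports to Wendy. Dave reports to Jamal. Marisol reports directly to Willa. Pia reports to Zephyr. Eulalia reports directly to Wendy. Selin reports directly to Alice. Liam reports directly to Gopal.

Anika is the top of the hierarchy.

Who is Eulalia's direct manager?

Wendy

Eulalia reports directly to Wendy.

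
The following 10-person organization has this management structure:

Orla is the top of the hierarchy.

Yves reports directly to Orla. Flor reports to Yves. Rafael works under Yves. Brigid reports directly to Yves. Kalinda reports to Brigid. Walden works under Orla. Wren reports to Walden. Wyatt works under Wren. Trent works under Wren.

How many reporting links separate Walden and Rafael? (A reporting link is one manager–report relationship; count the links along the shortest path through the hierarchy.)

Walden is 1 level below Orla, and Rafael is 2 levels below Orla (their lowest common manager). The shortest path runs up from Walden to Orla and back down to Rafael: 1 + 2 = 3 links.

3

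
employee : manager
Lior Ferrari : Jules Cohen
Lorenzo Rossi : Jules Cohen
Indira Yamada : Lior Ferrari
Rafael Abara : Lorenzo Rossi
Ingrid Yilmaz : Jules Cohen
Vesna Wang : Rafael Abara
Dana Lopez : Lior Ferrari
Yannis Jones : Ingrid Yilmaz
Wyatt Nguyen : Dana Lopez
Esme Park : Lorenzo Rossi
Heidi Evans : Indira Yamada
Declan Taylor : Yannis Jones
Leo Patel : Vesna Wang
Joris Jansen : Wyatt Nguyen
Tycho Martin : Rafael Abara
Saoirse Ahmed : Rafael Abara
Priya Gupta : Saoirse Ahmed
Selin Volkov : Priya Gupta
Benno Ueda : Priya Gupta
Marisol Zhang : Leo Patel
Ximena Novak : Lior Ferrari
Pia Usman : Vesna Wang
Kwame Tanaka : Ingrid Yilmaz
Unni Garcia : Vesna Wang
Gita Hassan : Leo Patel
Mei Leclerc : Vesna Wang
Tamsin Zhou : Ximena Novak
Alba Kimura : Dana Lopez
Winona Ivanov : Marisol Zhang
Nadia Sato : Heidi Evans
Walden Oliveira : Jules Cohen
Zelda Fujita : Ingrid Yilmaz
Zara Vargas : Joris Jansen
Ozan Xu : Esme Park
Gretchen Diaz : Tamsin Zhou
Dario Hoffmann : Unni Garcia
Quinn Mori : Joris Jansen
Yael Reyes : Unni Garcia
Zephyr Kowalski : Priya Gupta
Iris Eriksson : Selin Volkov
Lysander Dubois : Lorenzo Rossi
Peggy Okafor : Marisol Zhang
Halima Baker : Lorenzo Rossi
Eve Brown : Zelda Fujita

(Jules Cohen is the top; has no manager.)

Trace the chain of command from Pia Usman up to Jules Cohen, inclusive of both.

Pia Usman -> Vesna Wang -> Rafael Abara -> Lorenzo Rossi -> Jules Cohen

Pia Usman reports to Vesna Wang. Vesna Wang reports to Rafael Abara. Rafael Abara reports to Lorenzo Rossi. Lorenzo Rossi reports to Jules Cohen. Jules Cohen is at the top.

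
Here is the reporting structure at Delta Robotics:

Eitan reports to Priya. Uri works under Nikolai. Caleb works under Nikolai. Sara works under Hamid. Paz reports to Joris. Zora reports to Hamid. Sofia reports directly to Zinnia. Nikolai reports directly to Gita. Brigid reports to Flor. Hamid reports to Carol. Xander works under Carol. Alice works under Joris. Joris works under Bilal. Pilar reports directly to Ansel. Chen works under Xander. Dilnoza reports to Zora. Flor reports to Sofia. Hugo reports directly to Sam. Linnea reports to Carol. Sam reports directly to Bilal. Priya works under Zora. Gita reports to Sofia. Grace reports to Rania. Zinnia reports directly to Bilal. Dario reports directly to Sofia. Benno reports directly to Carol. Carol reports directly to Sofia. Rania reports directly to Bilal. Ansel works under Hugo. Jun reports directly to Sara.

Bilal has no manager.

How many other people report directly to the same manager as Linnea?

3

Linnea reports to Carol. Carol's other direct reports are Hamid, Xander, Benno — 3 peers.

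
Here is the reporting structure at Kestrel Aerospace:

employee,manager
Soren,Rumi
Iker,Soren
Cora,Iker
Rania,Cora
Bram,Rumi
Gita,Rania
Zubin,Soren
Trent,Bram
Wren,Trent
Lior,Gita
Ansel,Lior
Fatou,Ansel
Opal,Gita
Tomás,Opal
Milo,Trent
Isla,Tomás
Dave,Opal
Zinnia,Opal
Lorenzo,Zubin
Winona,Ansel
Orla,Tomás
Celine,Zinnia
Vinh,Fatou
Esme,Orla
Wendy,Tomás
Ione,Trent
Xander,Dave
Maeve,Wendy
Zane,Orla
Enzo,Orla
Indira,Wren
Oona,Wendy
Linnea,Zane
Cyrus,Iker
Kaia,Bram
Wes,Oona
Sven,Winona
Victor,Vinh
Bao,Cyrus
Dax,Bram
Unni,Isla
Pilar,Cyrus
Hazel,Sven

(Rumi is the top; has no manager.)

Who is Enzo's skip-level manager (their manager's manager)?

Tomás

Enzo reports to Orla, and Orla reports to Tomás. So Enzo's skip-level manager is Tomás.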